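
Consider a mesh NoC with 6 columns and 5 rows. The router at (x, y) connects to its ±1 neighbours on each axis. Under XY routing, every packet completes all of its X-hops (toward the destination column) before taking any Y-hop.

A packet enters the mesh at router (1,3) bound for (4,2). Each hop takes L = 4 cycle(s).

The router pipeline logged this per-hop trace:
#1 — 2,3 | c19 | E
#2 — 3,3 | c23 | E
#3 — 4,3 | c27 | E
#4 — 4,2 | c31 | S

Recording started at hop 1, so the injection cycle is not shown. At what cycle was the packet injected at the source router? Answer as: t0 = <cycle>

t0 = 15

The first recorded entry is hop 1 at cycle 19.
Therefore t0 = 19 − L = 15.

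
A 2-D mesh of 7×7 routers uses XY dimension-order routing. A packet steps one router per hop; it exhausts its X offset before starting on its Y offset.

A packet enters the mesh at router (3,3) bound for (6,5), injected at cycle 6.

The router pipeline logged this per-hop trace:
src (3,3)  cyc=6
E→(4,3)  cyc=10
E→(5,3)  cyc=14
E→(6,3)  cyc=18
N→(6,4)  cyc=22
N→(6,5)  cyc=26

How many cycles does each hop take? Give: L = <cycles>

L = 4

Δcyc across hop 0→1: 10 − 6 = 4.
One hop costs L cycles, so L = 4.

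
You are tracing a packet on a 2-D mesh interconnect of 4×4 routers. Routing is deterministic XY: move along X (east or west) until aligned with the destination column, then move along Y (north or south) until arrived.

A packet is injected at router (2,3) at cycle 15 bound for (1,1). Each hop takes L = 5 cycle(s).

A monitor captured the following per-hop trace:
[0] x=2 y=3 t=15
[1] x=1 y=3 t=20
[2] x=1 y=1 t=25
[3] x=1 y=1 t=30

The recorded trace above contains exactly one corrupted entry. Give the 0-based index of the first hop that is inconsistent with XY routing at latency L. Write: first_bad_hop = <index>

first_bad_hop = 2

check 1→ d=(-1,0) cyc+5: ok
check 2→ d=(0,-2) cyc+5: BAD: non-unit step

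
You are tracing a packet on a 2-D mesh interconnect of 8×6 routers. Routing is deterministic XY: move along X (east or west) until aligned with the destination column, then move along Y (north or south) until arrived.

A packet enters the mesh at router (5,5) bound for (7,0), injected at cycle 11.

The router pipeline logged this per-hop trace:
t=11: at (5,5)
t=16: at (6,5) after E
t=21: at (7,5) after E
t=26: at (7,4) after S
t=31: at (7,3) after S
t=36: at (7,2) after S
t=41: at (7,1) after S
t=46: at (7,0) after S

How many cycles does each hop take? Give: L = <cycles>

L = 5

Δcyc across hop 0→1: 16 − 11 = 5.
That increment is L by definition: L = 5.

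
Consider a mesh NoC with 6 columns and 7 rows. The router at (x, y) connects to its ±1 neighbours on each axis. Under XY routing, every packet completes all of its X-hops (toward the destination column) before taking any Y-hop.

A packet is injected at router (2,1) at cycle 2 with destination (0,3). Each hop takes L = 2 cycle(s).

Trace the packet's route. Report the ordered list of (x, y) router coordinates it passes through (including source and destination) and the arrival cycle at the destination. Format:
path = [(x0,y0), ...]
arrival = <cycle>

[0] x=2 y=1 t=2
[1] x=1 y=1 t=4 →W
[2] x=0 y=1 t=6 →W
[3] x=0 y=2 t=8 →N
[4] x=0 y=3 t=10 →N

path = [(2,1), (1,1), (0,1), (0,2), (0,3)]
arrival = 10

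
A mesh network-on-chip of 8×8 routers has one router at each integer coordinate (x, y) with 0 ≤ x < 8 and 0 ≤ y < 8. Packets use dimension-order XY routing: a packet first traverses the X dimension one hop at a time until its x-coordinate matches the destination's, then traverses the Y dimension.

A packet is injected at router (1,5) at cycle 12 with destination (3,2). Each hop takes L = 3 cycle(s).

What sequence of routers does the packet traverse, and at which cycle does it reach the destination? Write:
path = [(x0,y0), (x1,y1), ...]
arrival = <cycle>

path = [(1,5), (2,5), (3,5), (3,4), (3,3), (3,2)]
arrival = 27

hop 0: (1,5) @ cyc 12
hop 1: (2,5) @ cyc 15  [E]
hop 2: (3,5) @ cyc 18  [E]
hop 3: (3,4) @ cyc 21  [S]
hop 4: (3,3) @ cyc 24  [S]
hop 5: (3,2) @ cyc 27  [S]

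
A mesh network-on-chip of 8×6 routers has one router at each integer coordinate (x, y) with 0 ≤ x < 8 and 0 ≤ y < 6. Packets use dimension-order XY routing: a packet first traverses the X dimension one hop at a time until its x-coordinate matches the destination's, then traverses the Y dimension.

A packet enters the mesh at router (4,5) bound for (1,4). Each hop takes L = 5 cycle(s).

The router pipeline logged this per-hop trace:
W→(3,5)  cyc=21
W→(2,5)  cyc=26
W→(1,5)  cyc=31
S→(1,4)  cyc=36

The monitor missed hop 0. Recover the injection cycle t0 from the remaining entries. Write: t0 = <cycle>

t0 = 16

The first recorded entry is hop 1 at cycle 21.
Therefore t0 = 21 − L = 16.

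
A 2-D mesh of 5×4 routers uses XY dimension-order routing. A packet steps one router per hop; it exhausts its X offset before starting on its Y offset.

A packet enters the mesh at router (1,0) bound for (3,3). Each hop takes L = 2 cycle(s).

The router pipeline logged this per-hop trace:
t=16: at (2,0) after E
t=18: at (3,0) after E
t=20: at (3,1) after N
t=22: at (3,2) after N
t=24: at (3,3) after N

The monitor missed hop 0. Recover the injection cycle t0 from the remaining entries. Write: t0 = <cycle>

At hop 1 the cycle is 16; in general cyc_k = t0 + kL.
t0 = cyc[1] − L = 16 − 2 = 14.

t0 = 14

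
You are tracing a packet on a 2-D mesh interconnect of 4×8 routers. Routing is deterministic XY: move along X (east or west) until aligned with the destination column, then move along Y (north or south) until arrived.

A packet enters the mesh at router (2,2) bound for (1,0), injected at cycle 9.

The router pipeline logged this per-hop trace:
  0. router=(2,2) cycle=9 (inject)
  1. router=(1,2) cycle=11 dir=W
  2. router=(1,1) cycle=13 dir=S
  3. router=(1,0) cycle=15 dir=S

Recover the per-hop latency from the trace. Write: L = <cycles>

Between hops 0 and 1 the cycle counter advances 11 − 9 = 2.
One hop costs L cycles, so L = 2.

L = 2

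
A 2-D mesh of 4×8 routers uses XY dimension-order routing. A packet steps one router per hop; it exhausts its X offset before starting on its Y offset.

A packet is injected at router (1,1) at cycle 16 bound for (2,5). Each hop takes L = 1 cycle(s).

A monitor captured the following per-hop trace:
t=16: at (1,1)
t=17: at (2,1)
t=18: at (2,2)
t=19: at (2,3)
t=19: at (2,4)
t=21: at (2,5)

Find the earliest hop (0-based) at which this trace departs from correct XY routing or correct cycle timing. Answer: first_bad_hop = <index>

first_bad_hop = 4

check 1→ d=(1,0) cyc+1: ok
check 2→ d=(0,1) cyc+1: ok
check 3→ d=(0,1) cyc+1: ok
check 4→ d=(0,1) cyc+0: BAD: Δcyc=0≠L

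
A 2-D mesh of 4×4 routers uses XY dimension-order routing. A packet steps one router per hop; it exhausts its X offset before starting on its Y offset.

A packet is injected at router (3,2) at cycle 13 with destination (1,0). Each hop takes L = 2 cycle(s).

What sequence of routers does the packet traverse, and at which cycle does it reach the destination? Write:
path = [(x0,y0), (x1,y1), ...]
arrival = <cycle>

path = [(3,2), (2,2), (1,2), (1,1), (1,0)]
arrival = 21

#0 — 3,2 | c13
#1 — 2,2 | c15 | W
#2 — 1,2 | c17 | W
#3 — 1,1 | c19 | S
#4 — 1,0 | c21 | S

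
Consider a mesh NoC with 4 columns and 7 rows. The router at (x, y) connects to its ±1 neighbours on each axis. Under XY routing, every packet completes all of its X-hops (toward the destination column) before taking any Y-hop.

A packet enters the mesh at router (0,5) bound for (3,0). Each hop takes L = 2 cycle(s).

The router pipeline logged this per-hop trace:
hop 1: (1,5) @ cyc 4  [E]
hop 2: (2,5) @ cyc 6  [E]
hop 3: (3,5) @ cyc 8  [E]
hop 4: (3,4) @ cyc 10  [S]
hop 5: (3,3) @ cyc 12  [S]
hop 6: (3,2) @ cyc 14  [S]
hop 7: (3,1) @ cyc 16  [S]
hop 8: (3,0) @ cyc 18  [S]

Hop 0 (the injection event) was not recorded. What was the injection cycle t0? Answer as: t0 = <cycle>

t0 = 2

The first recorded entry is hop 1 at cycle 4.
Subtract one hop: t0 = 4 − 2 = 2.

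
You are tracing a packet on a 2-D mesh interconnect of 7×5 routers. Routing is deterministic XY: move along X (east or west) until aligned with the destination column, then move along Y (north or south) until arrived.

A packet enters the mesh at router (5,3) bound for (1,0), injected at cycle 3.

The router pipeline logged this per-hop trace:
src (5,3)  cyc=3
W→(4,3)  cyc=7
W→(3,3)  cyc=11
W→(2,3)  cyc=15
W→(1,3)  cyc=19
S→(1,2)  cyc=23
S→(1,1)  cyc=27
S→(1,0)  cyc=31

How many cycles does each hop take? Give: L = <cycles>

L = 4

Δcyc across hop 0→1: 7 − 3 = 4.
One hop costs L cycles, so L = 4.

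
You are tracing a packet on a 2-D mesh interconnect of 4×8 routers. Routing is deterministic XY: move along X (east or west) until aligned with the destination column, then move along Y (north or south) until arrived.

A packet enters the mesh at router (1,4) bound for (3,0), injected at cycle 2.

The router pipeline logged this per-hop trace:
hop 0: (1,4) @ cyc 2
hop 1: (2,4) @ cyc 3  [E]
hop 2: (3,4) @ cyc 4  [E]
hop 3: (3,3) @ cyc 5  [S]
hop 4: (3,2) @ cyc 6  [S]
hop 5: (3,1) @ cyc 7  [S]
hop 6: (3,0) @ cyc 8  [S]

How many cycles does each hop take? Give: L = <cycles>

L = 1

From hop 0 (2) to hop 1 (3): +1 cycles.
That increment is L by definition: L = 1.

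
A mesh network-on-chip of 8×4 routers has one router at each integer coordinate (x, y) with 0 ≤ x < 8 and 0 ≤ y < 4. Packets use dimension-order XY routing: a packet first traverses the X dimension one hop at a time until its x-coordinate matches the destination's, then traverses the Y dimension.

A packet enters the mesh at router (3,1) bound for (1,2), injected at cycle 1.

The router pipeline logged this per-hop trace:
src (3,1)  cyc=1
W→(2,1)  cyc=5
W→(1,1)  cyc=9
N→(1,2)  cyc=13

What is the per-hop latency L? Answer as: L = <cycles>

Δcyc across hop 0→1: 5 − 1 = 4.
That increment is L by definition: L = 4.

L = 4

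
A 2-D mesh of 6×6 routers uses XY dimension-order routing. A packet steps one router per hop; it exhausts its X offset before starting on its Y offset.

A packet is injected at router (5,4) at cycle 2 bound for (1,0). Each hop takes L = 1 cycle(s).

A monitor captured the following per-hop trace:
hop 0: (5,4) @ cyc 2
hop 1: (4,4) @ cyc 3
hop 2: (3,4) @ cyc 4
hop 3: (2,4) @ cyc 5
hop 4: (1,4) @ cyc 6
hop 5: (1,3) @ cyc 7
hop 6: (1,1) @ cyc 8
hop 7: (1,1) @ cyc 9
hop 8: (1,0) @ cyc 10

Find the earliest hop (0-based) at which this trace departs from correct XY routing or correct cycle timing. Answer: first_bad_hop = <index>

[1] (-1,+0) / 1c ⇒ ok
[2] (-1,+0) / 1c ⇒ ok
[3] (-1,+0) / 1c ⇒ ok
[4] (-1,+0) / 1c ⇒ ok
[5] (+0,-1) / 1c ⇒ ok
[6] (+0,-2) / 1c ⇒ BAD: non-unit step

first_bad_hop = 6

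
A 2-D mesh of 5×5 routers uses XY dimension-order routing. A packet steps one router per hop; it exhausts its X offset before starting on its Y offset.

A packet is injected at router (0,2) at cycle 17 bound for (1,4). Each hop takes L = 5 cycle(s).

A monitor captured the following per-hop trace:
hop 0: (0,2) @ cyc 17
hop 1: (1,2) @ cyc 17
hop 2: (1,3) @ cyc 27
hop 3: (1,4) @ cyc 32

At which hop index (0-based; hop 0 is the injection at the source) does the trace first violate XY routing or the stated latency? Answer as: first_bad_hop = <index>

first_bad_hop = 1

  1: Δx=+1 Δy=+0 Δt=0 [BAD: Δcyc=0≠L]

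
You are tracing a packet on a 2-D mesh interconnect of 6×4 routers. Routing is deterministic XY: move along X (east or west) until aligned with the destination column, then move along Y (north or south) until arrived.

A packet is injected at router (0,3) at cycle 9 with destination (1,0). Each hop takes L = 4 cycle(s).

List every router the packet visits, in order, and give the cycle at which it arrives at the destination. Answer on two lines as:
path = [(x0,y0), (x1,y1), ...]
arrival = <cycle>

[0] x=0 y=3 t=9
[1] x=1 y=3 t=13 →E
[2] x=1 y=2 t=17 →S
[3] x=1 y=1 t=21 →S
[4] x=1 y=0 t=25 →S

path = [(0,3), (1,3), (1,2), (1,1), (1,0)]
arrival = 25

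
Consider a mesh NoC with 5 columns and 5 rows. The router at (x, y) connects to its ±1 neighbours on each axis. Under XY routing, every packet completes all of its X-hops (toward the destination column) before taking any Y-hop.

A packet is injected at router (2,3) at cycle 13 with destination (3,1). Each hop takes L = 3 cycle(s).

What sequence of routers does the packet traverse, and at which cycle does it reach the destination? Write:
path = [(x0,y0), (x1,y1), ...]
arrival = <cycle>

path = [(2,3), (3,3), (3,2), (3,1)]
arrival = 22

src (2,3)  cyc=13
E→(3,3)  cyc=16
S→(3,2)  cyc=19
S→(3,1)  cyc=22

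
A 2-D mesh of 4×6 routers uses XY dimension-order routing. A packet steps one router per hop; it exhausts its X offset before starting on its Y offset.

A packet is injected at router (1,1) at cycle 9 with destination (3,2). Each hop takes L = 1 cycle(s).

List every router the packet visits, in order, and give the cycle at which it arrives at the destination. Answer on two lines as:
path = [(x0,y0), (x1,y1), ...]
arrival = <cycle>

#0 — 1,1 | c9
#1 — 2,1 | c10 | E
#2 — 3,1 | c11 | E
#3 — 3,2 | c12 | N

path = [(1,1), (2,1), (3,1), (3,2)]
arrival = 12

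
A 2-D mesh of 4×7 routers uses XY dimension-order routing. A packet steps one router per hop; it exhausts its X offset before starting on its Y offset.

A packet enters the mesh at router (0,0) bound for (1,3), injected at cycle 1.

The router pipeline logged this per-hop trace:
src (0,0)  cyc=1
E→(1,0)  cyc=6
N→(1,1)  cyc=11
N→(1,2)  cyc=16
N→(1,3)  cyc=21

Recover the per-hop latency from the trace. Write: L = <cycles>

Between hops 0 and 1 the cycle counter advances 6 − 1 = 5.
Each hop adds L, hence L = 5.

L = 5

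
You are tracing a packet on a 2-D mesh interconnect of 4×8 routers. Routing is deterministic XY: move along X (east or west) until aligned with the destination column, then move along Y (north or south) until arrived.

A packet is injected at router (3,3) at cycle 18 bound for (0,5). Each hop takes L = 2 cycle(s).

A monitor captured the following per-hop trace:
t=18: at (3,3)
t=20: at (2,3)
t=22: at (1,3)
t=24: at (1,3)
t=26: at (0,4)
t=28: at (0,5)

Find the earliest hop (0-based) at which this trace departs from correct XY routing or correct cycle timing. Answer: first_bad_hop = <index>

first_bad_hop = 3

check 1→ d=(-1,0) cyc+2: ok
check 2→ d=(-1,0) cyc+2: ok
check 3→ d=(0,0) cyc+2: BAD: non-unit step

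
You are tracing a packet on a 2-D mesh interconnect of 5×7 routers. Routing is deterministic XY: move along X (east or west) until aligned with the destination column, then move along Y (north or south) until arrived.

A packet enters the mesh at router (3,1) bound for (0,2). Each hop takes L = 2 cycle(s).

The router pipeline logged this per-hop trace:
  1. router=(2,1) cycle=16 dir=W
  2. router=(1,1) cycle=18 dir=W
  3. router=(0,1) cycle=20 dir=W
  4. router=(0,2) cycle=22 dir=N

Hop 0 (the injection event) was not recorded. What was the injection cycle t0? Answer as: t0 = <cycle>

Hop 1 reached at cycle 16; hop k is at t0 + k·L.
Therefore t0 = 16 − L = 14.

t0 = 14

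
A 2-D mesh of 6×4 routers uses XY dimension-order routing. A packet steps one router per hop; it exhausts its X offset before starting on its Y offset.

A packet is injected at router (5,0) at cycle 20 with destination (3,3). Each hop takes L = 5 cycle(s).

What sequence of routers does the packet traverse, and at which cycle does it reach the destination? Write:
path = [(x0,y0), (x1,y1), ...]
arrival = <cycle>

path = [(5,0), (4,0), (3,0), (3,1), (3,2), (3,3)]
arrival = 45

hop 0: (5,0) @ cyc 20
hop 1: (4,0) @ cyc 25  [W]
hop 2: (3,0) @ cyc 30  [W]
hop 3: (3,1) @ cyc 35  [N]
hop 4: (3,2) @ cyc 40  [N]
hop 5: (3,3) @ cyc 45  [N]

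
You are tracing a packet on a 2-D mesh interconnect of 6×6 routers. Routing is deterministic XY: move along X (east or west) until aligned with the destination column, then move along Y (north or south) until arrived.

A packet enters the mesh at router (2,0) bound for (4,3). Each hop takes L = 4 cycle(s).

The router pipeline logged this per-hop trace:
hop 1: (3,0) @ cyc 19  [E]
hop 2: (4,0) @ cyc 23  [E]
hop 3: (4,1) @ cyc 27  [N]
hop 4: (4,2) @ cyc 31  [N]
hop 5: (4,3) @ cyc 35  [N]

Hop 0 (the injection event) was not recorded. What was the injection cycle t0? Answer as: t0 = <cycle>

t0 = 15

cyc[1] = 19 and cyc[k] = t0 + k·L for every k.
t0 = cyc[1] − L = 19 − 4 = 15.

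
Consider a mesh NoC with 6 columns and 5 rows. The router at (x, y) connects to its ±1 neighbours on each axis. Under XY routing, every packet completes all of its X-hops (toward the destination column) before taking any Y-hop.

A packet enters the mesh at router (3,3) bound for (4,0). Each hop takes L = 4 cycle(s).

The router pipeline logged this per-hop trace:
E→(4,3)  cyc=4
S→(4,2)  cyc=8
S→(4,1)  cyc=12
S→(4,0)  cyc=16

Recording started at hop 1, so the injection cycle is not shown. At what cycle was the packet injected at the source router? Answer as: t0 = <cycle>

t0 = 0

At hop 1 the cycle is 4; in general cyc_k = t0 + kL.
t0 = cyc[1] − L = 4 − 4 = 0.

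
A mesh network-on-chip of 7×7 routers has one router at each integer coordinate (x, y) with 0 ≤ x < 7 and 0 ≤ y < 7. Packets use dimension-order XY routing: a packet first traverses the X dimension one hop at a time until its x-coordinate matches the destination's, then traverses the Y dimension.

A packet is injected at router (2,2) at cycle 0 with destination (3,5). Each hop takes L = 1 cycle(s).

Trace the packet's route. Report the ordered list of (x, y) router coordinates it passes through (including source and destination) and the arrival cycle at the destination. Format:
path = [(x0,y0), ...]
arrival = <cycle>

t=0: at (2,2)
t=1: at (3,2) after E
t=2: at (3,3) after N
t=3: at (3,4) after N
t=4: at (3,5) after N

path = [(2,2), (3,2), (3,3), (3,4), (3,5)]
arrival = 4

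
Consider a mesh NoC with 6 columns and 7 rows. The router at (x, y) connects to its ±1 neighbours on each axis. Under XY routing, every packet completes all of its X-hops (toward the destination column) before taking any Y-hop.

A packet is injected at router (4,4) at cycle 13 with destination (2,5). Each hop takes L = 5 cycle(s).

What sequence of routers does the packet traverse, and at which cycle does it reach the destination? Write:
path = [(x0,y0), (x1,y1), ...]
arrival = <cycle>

path = [(4,4), (3,4), (2,4), (2,5)]
arrival = 28

src (4,4)  cyc=13
W→(3,4)  cyc=18
W→(2,4)  cyc=23
N→(2,5)  cyc=28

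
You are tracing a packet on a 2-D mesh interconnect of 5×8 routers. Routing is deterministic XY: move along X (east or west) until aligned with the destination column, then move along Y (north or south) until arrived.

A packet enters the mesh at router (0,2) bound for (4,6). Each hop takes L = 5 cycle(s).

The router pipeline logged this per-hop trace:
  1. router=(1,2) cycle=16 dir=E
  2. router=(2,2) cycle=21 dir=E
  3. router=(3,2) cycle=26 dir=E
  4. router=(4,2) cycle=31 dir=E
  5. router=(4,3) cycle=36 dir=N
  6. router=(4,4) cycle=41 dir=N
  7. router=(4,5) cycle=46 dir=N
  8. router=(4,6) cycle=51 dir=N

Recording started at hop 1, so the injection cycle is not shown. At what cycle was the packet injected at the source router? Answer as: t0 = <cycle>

Hop 1 reached at cycle 16; hop k is at t0 + k·L.
So t0 = 16 − 1·5 = 11.

t0 = 11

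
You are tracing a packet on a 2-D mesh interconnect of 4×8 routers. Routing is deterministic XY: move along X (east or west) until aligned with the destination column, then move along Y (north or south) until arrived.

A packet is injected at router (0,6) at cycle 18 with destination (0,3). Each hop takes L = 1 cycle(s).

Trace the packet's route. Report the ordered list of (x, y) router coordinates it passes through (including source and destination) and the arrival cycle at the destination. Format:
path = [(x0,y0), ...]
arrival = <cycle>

hop 0: (0,6) @ cyc 18
hop 1: (0,5) @ cyc 19  [S]
hop 2: (0,4) @ cyc 20  [S]
hop 3: (0,3) @ cyc 21  [S]

path = [(0,6), (0,5), (0,4), (0,3)]
arrival = 21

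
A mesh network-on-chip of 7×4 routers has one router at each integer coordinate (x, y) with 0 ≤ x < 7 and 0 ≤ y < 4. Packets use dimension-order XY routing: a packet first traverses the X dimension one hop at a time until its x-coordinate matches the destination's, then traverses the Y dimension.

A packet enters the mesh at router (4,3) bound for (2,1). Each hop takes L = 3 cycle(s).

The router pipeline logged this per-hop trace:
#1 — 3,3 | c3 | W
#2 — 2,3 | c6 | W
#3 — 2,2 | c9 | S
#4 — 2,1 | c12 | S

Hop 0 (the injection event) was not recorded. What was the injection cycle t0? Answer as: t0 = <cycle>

t0 = 0

The first recorded entry is hop 1 at cycle 3.
Subtract one hop: t0 = 3 − 3 = 0.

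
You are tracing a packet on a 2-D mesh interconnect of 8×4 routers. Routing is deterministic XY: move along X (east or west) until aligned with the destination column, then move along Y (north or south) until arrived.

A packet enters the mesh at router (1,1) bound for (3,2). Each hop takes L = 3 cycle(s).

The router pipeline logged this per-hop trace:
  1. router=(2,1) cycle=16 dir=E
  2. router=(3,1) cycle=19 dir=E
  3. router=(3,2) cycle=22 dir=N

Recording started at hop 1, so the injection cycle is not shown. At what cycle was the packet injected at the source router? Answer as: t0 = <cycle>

t0 = 13

Hop 1 reached at cycle 16; hop k is at t0 + k·L.
So t0 = 16 − 1·3 = 13.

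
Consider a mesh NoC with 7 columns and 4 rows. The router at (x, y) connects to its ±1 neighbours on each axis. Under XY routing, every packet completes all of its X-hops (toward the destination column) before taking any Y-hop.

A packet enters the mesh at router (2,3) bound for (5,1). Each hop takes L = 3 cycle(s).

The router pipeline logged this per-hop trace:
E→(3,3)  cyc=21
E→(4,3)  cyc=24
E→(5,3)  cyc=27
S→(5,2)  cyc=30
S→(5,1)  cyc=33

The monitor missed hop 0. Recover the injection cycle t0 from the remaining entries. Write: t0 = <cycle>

t0 = 18

At hop 1 the cycle is 21; in general cyc_k = t0 + kL.
So t0 = 21 − 1·3 = 18.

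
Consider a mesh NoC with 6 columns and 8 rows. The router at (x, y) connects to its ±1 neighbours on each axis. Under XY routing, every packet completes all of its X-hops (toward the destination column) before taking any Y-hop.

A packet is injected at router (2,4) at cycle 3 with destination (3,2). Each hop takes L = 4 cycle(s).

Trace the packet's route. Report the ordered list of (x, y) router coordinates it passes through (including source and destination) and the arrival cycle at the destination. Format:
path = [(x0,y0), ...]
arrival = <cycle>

path = [(2,4), (3,4), (3,3), (3,2)]
arrival = 15

t=3: at (2,4)
t=7: at (3,4) after E
t=11: at (3,3) after S
t=15: at (3,2) after S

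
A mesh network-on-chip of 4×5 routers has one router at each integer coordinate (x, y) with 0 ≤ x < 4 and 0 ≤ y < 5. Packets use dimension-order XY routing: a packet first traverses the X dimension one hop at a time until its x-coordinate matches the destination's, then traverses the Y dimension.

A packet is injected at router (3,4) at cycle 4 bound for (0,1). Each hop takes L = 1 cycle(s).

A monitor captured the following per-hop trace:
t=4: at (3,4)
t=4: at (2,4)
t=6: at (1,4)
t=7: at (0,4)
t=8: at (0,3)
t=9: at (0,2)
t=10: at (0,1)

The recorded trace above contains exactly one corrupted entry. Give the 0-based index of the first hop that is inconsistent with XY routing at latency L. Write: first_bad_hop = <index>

  1: Δx=-1 Δy=+0 Δt=0 [BAD: Δcyc=0≠L]

first_bad_hop = 1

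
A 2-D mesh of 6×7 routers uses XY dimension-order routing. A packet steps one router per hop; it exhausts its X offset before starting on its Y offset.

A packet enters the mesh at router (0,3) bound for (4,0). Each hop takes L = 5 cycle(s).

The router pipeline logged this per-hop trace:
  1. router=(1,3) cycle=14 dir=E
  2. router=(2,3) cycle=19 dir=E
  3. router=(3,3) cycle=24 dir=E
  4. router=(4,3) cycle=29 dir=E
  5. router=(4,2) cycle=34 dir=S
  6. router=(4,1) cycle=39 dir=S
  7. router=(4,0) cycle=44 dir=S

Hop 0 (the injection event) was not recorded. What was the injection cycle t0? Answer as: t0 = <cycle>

t0 = 9

cyc[1] = 14 and cyc[k] = t0 + k·L for every k.
t0 = cyc[1] − L = 14 − 5 = 9.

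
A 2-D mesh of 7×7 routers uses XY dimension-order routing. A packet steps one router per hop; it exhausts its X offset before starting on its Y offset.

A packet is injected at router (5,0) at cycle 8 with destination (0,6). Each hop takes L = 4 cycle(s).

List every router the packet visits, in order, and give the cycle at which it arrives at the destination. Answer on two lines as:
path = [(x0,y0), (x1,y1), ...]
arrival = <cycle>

path = [(5,0), (4,0), (3,0), (2,0), (1,0), (0,0), (0,1), (0,2), (0,3), (0,4), (0,5), (0,6)]
arrival = 52

hop 0: (5,0) @ cyc 8
hop 1: (4,0) @ cyc 12  [W]
hop 2: (3,0) @ cyc 16  [W]
hop 3: (2,0) @ cyc 20  [W]
hop 4: (1,0) @ cyc 24  [W]
hop 5: (0,0) @ cyc 28  [W]
hop 6: (0,1) @ cyc 32  [N]
hop 7: (0,2) @ cyc 36  [N]
hop 8: (0,3) @ cyc 40  [N]
hop 9: (0,4) @ cyc 44  [N]
hop 10: (0,5) @ cyc 48  [N]
hop 11: (0,6) @ cyc 52  [N]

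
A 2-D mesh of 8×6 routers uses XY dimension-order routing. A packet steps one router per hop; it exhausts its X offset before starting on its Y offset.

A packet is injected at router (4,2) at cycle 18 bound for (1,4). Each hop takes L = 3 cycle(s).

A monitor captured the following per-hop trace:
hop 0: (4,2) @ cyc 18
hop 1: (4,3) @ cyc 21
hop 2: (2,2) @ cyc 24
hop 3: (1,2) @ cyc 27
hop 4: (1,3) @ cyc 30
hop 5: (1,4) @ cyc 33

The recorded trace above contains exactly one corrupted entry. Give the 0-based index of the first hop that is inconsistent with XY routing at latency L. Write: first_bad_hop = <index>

[1] (+0,+1) / 3c ⇒ BAD: Y-move but x=4≠1

first_bad_hop = 1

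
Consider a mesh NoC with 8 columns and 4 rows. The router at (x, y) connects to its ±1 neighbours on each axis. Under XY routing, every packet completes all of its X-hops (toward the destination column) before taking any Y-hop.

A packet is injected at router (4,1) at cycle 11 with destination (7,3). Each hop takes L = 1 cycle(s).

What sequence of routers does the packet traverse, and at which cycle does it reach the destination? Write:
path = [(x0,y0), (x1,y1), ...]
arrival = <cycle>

path = [(4,1), (5,1), (6,1), (7,1), (7,2), (7,3)]
arrival = 16

src (4,1)  cyc=11
E→(5,1)  cyc=12
E→(6,1)  cyc=13
E→(7,1)  cyc=14
N→(7,2)  cyc=15
N→(7,3)  cyc=16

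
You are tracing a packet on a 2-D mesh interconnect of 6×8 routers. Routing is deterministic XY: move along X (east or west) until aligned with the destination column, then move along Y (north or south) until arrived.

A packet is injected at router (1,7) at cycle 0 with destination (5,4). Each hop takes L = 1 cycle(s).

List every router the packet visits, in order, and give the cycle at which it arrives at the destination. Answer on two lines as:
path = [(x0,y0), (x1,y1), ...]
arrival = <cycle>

path = [(1,7), (2,7), (3,7), (4,7), (5,7), (5,6), (5,5), (5,4)]
arrival = 7

  0. router=(1,7) cycle=0 (inject)
  1. router=(2,7) cycle=1 dir=E
  2. router=(3,7) cycle=2 dir=E
  3. router=(4,7) cycle=3 dir=E
  4. router=(5,7) cycle=4 dir=E
  5. router=(5,6) cycle=5 dir=S
  6. router=(5,5) cycle=6 dir=S
  7. router=(5,4) cycle=7 dir=S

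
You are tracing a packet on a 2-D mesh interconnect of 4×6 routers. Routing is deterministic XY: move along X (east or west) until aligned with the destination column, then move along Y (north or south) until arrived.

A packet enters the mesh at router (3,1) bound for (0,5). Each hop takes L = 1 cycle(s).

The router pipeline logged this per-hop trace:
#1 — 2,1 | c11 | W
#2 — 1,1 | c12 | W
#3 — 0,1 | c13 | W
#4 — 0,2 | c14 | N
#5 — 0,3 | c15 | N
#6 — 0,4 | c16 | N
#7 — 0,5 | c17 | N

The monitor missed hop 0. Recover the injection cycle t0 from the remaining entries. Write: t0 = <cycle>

t0 = 10

The first recorded entry is hop 1 at cycle 11.
So t0 = 11 − 1·1 = 10.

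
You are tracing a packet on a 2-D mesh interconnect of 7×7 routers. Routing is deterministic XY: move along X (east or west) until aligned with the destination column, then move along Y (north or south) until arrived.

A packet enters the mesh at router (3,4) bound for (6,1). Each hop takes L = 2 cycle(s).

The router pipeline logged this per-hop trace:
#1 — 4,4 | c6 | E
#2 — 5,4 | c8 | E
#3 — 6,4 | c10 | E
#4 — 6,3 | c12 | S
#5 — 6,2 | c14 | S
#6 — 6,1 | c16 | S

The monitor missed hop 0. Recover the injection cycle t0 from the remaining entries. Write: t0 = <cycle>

The first recorded entry is hop 1 at cycle 6.
So t0 = 6 − 1·2 = 4.

t0 = 4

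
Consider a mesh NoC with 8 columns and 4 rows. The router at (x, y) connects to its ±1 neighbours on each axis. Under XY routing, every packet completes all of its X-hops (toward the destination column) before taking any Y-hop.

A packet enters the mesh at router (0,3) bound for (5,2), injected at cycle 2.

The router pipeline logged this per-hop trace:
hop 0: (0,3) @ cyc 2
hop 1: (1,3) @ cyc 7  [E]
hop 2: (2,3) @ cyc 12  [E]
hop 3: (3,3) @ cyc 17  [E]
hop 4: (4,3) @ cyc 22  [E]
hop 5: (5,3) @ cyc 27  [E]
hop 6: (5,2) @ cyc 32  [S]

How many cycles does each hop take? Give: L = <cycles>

L = 5

From hop 0 (2) to hop 1 (7): +5 cycles.
Each hop adds L, hence L = 5.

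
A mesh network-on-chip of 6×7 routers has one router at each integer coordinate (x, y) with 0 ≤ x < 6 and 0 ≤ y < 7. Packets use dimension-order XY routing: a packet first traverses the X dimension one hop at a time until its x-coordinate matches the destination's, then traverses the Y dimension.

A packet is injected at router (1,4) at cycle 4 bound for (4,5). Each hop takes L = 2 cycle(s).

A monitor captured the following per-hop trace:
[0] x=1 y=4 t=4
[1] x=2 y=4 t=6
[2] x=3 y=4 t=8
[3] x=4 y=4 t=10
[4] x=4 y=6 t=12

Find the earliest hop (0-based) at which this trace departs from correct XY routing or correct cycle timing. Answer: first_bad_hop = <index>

[1] (+1,+0) / 2c ⇒ ok
[2] (+1,+0) / 2c ⇒ ok
[3] (+1,+0) / 2c ⇒ ok
[4] (+0,+2) / 2c ⇒ BAD: non-unit step

first_bad_hop = 4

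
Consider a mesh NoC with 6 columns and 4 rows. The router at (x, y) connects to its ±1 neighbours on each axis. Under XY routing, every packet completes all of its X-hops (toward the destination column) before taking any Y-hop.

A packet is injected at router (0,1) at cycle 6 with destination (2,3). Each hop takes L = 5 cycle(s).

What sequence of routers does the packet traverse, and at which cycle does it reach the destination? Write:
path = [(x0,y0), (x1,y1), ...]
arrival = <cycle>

path = [(0,1), (1,1), (2,1), (2,2), (2,3)]
arrival = 26

[0] x=0 y=1 t=6
[1] x=1 y=1 t=11 →E
[2] x=2 y=1 t=16 →E
[3] x=2 y=2 t=21 →N
[4] x=2 y=3 t=26 →N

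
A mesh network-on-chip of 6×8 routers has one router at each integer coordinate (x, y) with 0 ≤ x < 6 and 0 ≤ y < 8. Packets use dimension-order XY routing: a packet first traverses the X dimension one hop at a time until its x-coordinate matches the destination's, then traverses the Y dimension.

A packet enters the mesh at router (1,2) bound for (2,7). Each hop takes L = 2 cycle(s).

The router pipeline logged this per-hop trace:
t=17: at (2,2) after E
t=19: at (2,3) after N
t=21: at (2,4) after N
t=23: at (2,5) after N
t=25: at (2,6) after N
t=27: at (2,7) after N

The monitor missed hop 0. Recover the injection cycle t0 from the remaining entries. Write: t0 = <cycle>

At hop 1 the cycle is 17; in general cyc_k = t0 + kL.
t0 = cyc[1] − L = 17 − 2 = 15.

t0 = 15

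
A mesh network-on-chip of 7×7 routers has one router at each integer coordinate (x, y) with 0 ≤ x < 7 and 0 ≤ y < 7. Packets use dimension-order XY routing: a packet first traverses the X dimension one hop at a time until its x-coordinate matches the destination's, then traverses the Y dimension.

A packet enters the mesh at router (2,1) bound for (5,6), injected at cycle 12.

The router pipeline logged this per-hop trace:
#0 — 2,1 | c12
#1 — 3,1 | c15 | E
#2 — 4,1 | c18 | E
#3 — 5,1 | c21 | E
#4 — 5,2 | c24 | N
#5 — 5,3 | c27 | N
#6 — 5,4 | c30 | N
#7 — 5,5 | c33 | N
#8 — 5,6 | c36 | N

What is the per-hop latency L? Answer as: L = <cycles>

From hop 0 (12) to hop 1 (15): +3 cycles.
One hop costs L cycles, so L = 3.

L = 3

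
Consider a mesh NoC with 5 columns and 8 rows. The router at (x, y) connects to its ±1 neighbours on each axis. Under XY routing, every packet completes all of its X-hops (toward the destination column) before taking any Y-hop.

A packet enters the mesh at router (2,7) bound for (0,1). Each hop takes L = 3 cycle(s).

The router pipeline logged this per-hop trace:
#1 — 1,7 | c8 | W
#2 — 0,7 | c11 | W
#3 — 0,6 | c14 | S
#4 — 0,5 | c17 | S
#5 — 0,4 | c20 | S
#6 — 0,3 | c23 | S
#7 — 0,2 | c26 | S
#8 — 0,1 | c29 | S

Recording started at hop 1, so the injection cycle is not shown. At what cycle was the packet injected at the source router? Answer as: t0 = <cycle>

t0 = 5

Hop 1 reached at cycle 8; hop k is at t0 + k·L.
Subtract one hop: t0 = 8 − 3 = 5.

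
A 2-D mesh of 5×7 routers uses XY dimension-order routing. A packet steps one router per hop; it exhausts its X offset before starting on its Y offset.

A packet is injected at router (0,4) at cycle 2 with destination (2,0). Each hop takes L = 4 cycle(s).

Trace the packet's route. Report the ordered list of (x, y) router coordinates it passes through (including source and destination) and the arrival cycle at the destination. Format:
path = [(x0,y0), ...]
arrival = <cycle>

path = [(0,4), (1,4), (2,4), (2,3), (2,2), (2,1), (2,0)]
arrival = 26

hop 0: (0,4) @ cyc 2
hop 1: (1,4) @ cyc 6  [E]
hop 2: (2,4) @ cyc 10  [E]
hop 3: (2,3) @ cyc 14  [S]
hop 4: (2,2) @ cyc 18  [S]
hop 5: (2,1) @ cyc 22  [S]
hop 6: (2,0) @ cyc 26  [S]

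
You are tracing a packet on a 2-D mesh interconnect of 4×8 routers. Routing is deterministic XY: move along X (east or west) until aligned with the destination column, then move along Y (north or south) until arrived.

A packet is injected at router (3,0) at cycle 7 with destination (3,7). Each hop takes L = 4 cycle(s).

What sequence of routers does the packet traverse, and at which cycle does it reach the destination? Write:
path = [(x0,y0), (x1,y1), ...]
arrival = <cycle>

path = [(3,0), (3,1), (3,2), (3,3), (3,4), (3,5), (3,6), (3,7)]
arrival = 35

hop 0: (3,0) @ cyc 7
hop 1: (3,1) @ cyc 11  [N]
hop 2: (3,2) @ cyc 15  [N]
hop 3: (3,3) @ cyc 19  [N]
hop 4: (3,4) @ cyc 23  [N]
hop 5: (3,5) @ cyc 27  [N]
hop 6: (3,6) @ cyc 31  [N]
hop 7: (3,7) @ cyc 35  [N]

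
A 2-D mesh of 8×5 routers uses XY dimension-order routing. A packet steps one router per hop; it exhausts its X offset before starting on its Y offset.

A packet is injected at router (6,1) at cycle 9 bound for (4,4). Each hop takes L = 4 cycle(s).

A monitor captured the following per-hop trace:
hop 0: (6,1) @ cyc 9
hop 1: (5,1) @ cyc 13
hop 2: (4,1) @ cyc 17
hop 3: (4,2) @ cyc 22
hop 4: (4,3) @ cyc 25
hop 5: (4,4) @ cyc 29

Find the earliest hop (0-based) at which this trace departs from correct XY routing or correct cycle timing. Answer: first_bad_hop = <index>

hop 1: step (-1,+0), +4 cyc — ok
hop 2: step (-1,+0), +4 cyc — ok
hop 3: step (+0,+1), +5 cyc — BAD: Δcyc=5≠L

first_bad_hop = 3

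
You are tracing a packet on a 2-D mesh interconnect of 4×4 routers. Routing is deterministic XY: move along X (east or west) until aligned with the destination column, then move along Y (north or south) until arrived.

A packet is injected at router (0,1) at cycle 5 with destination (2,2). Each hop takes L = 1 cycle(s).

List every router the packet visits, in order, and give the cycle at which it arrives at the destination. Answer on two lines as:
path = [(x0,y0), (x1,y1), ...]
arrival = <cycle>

  0. router=(0,1) cycle=5 (inject)
  1. router=(1,1) cycle=6 dir=E
  2. router=(2,1) cycle=7 dir=E
  3. router=(2,2) cycle=8 dir=N

path = [(0,1), (1,1), (2,1), (2,2)]
arrival = 8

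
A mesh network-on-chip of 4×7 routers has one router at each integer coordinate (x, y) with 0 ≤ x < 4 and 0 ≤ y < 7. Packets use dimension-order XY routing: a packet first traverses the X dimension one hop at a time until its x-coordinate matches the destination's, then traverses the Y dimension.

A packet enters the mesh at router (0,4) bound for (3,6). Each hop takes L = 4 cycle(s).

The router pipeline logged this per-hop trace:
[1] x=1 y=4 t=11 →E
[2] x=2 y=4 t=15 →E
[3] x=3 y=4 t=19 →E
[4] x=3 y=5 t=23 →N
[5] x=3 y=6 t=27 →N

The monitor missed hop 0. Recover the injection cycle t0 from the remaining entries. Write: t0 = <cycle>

cyc[1] = 11 and cyc[k] = t0 + k·L for every k.
Therefore t0 = 11 − L = 7.

t0 = 7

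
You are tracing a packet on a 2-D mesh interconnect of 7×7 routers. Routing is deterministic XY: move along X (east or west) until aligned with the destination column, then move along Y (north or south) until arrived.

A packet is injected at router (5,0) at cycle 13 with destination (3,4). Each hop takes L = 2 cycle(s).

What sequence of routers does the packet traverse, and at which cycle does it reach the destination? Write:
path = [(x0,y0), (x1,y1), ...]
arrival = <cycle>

path = [(5,0), (4,0), (3,0), (3,1), (3,2), (3,3), (3,4)]
arrival = 25

  0. router=(5,0) cycle=13 (inject)
  1. router=(4,0) cycle=15 dir=W
  2. router=(3,0) cycle=17 dir=W
  3. router=(3,1) cycle=19 dir=N
  4. router=(3,2) cycle=21 dir=N
  5. router=(3,3) cycle=23 dir=N
  6. router=(3,4) cycle=25 dir=N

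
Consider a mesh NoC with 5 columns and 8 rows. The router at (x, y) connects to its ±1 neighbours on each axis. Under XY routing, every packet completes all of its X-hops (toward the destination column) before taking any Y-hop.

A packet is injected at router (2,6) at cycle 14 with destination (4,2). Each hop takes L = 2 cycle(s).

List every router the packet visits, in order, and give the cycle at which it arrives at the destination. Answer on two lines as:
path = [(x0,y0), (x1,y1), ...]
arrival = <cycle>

path = [(2,6), (3,6), (4,6), (4,5), (4,4), (4,3), (4,2)]
arrival = 26

  0. router=(2,6) cycle=14 (inject)
  1. router=(3,6) cycle=16 dir=E
  2. router=(4,6) cycle=18 dir=E
  3. router=(4,5) cycle=20 dir=S
  4. router=(4,4) cycle=22 dir=S
  5. router=(4,3) cycle=24 dir=S
  6. router=(4,2) cycle=26 dir=S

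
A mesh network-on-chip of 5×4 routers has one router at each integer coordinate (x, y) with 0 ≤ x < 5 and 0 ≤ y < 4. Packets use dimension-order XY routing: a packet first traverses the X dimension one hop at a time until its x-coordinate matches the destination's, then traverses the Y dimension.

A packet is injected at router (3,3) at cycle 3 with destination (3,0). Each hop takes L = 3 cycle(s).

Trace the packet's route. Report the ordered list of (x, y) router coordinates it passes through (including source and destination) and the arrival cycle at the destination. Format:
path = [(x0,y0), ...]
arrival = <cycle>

path = [(3,3), (3,2), (3,1), (3,0)]
arrival = 12

  0. router=(3,3) cycle=3 (inject)
  1. router=(3,2) cycle=6 dir=S
  2. router=(3,1) cycle=9 dir=S
  3. router=(3,0) cycle=12 dir=S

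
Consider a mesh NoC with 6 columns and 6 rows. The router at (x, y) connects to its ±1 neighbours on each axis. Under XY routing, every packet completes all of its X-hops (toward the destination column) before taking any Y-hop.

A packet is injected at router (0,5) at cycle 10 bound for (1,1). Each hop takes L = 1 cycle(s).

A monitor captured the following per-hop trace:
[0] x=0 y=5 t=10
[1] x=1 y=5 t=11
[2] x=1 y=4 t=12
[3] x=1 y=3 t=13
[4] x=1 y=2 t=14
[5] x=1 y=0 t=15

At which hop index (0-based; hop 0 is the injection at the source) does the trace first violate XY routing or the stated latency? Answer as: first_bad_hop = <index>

first_bad_hop = 5

hop 1: step (+1,+0), +1 cyc — ok
hop 2: step (+0,-1), +1 cyc — ok
hop 3: step (+0,-1), +1 cyc — ok
hop 4: step (+0,-1), +1 cyc — ok
hop 5: step (+0,-2), +1 cyc — BAD: non-unit step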